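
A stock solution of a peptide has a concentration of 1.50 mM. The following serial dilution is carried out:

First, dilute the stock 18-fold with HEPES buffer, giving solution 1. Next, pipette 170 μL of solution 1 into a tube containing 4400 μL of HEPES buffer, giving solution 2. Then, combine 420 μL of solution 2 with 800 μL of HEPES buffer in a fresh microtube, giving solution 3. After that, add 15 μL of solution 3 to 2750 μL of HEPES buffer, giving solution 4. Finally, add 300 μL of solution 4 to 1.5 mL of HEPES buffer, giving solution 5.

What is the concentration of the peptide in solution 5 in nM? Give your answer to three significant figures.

0.965 nM

Step 1: 18-fold → factor 18
Step 2: 170 μL + 4400 μL = 4570 μL total → factor 4570/170 = 26.882
Step 3: 420 μL + 800 μL = 1220 μL total → factor 1220/420 = 2.9048
Step 4: 15 μL + 2750 μL = 2765 μL total → factor 2765/15 = 184.33
Step 5: 300 μL + 1.5 mL = 1800 μL total → factor 1800/300 = 6
Overall dilution factor = 18 × 26.882 × 2.9048 × 184.33 × 6 = 1.5546 × 10^6
Final = 1.50 mM / 1.5546 × 10^6 = 9.649 × 10^-7 mM = 0.965 nM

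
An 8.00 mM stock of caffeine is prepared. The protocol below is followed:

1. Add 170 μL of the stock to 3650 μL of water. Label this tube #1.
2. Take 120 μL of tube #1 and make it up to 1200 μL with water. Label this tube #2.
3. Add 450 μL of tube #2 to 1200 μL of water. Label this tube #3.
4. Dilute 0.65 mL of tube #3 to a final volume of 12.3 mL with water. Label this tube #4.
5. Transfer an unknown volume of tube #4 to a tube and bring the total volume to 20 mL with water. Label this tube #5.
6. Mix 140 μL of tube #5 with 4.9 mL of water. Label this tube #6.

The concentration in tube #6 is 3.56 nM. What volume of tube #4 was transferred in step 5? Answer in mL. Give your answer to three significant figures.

5.00 mL

Step 1: 170 μL + 3650 μL = 3820 μL total → factor 3820/170 = 22.471
Step 2: 120 μL brought to 1200 μL → factor 1200/120 = 10
Step 3: 450 μL + 1200 μL = 1650 μL total → factor 1650/450 = 3.6667
Step 4: 0.65 mL brought to 12.3 mL → factor 12.3/0.65 = 18.923
Step 5: v brought to 20 mL → factor = 20 mL/v
Step 6: 140 μL + 4.9 mL = 5040 μL total → factor 5040/140 = 36
Product of known-step factors = 5.6128 × 10^5
Overall factor = 8.00 mM / (3.56 nM) = 2.2472 × 10^6
Step-5 factor = 2.2472 × 10^6 / 5.6128 × 10^5 = 4.0037
v = 20 mL / 4.0037 = 5.00 mL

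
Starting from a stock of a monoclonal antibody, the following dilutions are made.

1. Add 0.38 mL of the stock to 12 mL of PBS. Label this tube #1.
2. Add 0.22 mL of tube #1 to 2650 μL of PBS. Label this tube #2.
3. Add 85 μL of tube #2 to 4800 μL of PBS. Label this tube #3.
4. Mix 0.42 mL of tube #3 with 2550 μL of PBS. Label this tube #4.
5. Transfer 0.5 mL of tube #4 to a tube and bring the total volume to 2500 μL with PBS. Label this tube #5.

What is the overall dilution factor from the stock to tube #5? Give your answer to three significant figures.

8.64 × 10^5

Step 1: 0.38 mL + 12 mL = 12.38 mL total → factor 12.38/0.38 = 32.579
Step 2: 0.22 mL + 2650 μL = 2.87 mL total → factor 2.87/0.22 = 13.045
Step 3: 85 μL + 4800 μL = 4885 μL total → factor 4885/85 = 57.471
Step 4: 0.42 mL + 2550 μL = 2.97 mL total → factor 2.97/0.42 = 7.0714
Step 5: 0.5 mL brought to 2500 μL → factor 2.5/0.5 = 5
Overall dilution factor = 32.579 × 13.045 × 57.471 × 7.0714 × 5 = 8.6361 × 10^5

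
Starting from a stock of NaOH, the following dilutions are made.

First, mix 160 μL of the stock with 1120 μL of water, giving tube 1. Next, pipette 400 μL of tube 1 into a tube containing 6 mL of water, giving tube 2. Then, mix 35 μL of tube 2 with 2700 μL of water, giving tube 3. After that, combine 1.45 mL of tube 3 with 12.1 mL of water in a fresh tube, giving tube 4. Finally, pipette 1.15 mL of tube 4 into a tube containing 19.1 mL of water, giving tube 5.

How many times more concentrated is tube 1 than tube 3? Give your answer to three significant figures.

1.25 × 10^3

Step 1: 160 μL + 1120 μL = 1280 μL total → factor 1280/160 = 8
Step 2: 400 μL + 6 mL = 6400 μL total → factor 6400/400 = 16
Step 3: 35 μL + 2700 μL = 2735 μL total → factor 2735/35 = 78.143
Dilution factor to tube 1 = 8; to tube 3 = 10002
[tube 1]/[tube 3] = (factor to tube 3)/(factor to tube 1) = 10002/8 = 1.25 × 10^3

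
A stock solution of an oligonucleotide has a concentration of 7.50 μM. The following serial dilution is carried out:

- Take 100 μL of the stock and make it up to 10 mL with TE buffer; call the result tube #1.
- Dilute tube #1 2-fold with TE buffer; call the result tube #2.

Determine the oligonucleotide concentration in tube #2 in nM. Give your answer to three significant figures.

Step 1: 100 μL brought to 10 mL → factor 10000/100 = 100
Step 2: 2-fold → factor 2
Overall dilution factor = 100 × 2 = 200
Final = 7.50 μM / 200 = 0.03750 μM = 37.5 nM

37.5 nM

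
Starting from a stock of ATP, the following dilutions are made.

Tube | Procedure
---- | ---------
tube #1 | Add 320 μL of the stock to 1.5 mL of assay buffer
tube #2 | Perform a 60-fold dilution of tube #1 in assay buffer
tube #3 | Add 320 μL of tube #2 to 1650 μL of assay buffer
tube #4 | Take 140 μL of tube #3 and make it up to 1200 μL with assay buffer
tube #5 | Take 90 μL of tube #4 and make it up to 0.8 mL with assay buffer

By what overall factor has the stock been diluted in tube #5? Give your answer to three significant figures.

1.60 × 10^5

Step 1: 320 μL + 1.5 mL = 1820 μL total → factor 1820/320 = 5.6875
Step 2: 60-fold → factor 60
Step 3: 320 μL + 1650 μL = 1970 μL total → factor 1970/320 = 6.1562
Step 4: 140 μL brought to 1200 μL → factor 1200/140 = 8.5714
Step 5: 90 μL brought to 0.8 mL → factor 800/90 = 8.8889
Overall dilution factor = 5.6875 × 60 × 6.1562 × 8.5714 × 8.8889 = 1.6006 × 10^5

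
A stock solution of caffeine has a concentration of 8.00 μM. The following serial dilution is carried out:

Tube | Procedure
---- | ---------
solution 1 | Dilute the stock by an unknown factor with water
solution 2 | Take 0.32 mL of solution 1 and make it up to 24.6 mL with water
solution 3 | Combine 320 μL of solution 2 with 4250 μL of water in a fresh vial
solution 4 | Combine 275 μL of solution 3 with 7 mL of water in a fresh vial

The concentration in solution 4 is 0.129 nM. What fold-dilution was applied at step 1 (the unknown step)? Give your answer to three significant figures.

Step 1: unknown factor x
Step 2: 0.32 mL brought to 24.6 mL → factor 24.6/0.32 = 76.875
Step 3: 320 μL + 4250 μL = 4570 μL total → factor 4570/320 = 14.281
Step 4: 275 μL + 7 mL = 7275 μL total → factor 7275/275 = 26.455
Product of known-step factors = 29044
Overall factor = 8.00 μM / (0.129 nM) = 62016
x = 62016 / 29044 = 2.14

2.14-fold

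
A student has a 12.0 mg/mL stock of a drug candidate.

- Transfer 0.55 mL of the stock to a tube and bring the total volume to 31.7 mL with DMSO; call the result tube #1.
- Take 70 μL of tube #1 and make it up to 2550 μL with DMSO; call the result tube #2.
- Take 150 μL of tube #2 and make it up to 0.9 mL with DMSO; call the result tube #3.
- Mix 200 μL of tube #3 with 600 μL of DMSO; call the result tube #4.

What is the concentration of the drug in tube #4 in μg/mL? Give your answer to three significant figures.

0.238 μg/mL

Step 1: 0.55 mL brought to 31.7 mL → factor 31.7/0.55 = 57.636
Step 2: 70 μL brought to 2550 μL → factor 2550/70 = 36.429
Step 3: 150 μL brought to 0.9 mL → factor 900/150 = 6
Step 4: 200 μL + 600 μL = 800 μL total → factor 800/200 = 4
Overall dilution factor = 57.636 × 36.429 × 6 × 4 = 50391
Final = 12.0 mg/mL / 50391 = 0.0002381 mg/mL = 0.238 μg/mL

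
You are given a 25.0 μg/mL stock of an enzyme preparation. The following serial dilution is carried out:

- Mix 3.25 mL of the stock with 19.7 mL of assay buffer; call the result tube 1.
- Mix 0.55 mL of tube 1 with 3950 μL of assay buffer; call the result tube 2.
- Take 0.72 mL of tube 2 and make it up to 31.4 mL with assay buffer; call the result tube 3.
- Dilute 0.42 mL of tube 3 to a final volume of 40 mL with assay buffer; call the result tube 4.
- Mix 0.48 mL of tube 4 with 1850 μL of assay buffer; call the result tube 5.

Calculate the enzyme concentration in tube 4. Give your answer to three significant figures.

0.000104 μg/mL

Step 1: 3.25 mL + 19.7 mL = 22.95 mL total → factor 22.95/3.25 = 7.0615
Step 2: 0.55 mL + 3950 μL = 4.5 mL total → factor 4.5/0.55 = 8.1818
Step 3: 0.72 mL brought to 31.4 mL → factor 31.4/0.72 = 43.611
Step 4: 0.42 mL brought to 40 mL → factor 40/0.42 = 95.238
Dilution factor through tube 4 = 7.0615 × 8.1818 × 43.611 × 95.238 = 2.3997 × 10^5
[tube 4] = 25.0 μg/mL / 2.3997 × 10^5 = 0.000104 μg/mL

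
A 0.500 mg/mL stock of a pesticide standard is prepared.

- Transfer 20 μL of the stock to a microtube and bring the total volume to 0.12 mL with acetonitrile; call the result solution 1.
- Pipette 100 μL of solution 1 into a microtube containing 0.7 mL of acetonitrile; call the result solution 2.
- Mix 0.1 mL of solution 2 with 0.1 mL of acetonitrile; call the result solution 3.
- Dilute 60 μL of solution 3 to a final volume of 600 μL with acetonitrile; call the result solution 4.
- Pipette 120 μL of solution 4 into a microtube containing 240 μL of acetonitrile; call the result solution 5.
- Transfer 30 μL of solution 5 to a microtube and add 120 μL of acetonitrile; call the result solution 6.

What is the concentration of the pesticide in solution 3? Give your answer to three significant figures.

Step 1: 20 μL brought to 0.12 mL → factor 120/20 = 6
Step 2: 100 μL + 0.7 mL = 800 μL total → factor 800/100 = 8
Step 3: 0.1 mL + 0.1 mL = 0.2 mL total → factor 0.2/0.1 = 2
Dilution factor through solution 3 = 6 × 8 × 2 = 96
[solution 3] = 0.500 mg/mL / 96 = 0.00521 mg/mL

0.00521 mg/mL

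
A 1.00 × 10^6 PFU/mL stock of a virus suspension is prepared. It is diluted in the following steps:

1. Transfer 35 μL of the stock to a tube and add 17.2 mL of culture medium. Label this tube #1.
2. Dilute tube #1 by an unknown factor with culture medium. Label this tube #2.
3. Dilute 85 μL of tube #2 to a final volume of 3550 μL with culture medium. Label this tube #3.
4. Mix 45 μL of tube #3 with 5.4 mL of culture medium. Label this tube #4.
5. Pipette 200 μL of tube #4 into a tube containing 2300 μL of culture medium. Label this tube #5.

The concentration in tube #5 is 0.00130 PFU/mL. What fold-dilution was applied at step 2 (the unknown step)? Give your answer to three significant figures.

24.7-fold

Step 1: 35 μL + 17.2 mL = 17235 μL total → factor 17235/35 = 492.43
Step 2: unknown factor x
Step 3: 85 μL brought to 3550 μL → factor 3550/85 = 41.765
Step 4: 45 μL + 5.4 mL = 5445 μL total → factor 5445/45 = 121
Step 5: 200 μL + 2300 μL = 2500 μL total → factor 2500/200 = 12.5
Product of known-step factors = 3.1106 × 10^7
Overall factor = 1.00 × 10^6 PFU/mL / (0.00130 PFU/mL) = 7.6923 × 10^8
x = 7.6923 × 10^8 / 3.1106 × 10^7 = 24.7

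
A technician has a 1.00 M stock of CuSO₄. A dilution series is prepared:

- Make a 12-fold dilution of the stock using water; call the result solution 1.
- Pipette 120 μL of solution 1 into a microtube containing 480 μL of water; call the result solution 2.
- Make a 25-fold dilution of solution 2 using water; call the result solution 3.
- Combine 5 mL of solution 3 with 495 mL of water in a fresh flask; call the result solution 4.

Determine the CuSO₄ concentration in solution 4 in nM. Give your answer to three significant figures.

6.67 × 10^3 nM

Step 1: 12-fold → factor 12
Step 2: 120 μL + 480 μL = 600 μL total → factor 600/120 = 5
Step 3: 25-fold → factor 25
Step 4: 5 mL + 495 mL = 500 mL total → factor 500/5 = 100
Overall dilution factor = 12 × 5 × 25 × 100 = 1.5 × 10^5
Final = 1.00 M / 1.5 × 10^5 = 6.667 × 10^-6 M = 6.67 × 10^3 nM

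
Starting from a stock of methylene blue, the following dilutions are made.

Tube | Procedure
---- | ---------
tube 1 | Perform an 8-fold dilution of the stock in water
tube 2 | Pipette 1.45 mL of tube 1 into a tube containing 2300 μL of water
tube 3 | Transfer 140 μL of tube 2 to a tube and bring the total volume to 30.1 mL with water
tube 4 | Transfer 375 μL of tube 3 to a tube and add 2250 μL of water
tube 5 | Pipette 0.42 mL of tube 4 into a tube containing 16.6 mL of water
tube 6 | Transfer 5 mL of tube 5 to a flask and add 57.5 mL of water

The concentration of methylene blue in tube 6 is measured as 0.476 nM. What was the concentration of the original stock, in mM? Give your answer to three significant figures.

7.51 mM

Step 1: 8-fold → factor 8
Step 2: 1.45 mL + 2300 μL = 3.75 mL total → factor 3.75/1.45 = 2.5862
Step 3: 140 μL brought to 30.1 mL → factor 30100/140 = 215
Step 4: 375 μL + 2250 μL = 2625 μL total → factor 2625/375 = 7
Step 5: 0.42 mL + 16.6 mL = 17.02 mL total → factor 17.02/0.42 = 40.524
Step 6: 5 mL + 57.5 mL = 62.5 mL total → factor 62.5/5 = 12.5
Overall dilution factor = 8 × 2.5862 × 215 × 7 × 40.524 × 12.5 = 1.5773 × 10^7
Stock = 0.476 nM × 1.5773 × 10^7 = 7.508 × 10^6 nM = 7.51 mM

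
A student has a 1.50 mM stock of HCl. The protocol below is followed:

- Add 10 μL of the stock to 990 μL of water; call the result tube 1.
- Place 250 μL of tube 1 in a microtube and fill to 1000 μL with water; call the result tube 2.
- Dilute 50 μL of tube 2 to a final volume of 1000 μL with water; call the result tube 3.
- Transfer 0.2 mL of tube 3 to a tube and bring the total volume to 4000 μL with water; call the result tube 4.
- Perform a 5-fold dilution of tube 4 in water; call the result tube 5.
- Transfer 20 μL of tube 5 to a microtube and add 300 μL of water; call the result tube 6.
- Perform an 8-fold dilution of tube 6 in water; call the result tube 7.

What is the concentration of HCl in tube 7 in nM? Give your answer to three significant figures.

Step 1: 10 μL + 990 μL = 1000 μL total → factor 1000/10 = 100
Step 2: 250 μL brought to 1000 μL → factor 1000/250 = 4
Step 3: 50 μL brought to 1000 μL → factor 1000/50 = 20
Step 4: 0.2 mL brought to 4000 μL → factor 4/0.2 = 20
Step 5: 5-fold → factor 5
Step 6: 20 μL + 300 μL = 320 μL total → factor 320/20 = 16
Step 7: 8-fold → factor 8
Overall dilution factor = 100 × 4 × 20 × 20 × 5 × 16 × 8 = 1.024 × 10^8
Final = 1.50 mM / 1.024 × 10^8 = 1.465 × 10^-8 mM = 0.0146 nM

0.0146 nM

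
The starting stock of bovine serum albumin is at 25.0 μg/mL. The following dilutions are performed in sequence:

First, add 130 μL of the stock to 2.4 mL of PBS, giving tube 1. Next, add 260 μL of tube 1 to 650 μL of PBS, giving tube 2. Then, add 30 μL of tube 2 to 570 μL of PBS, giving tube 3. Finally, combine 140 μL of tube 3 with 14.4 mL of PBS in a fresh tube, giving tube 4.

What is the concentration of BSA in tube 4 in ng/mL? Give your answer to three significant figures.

0.177 ng/mL

Step 1: 130 μL + 2.4 mL = 2530 μL total → factor 2530/130 = 19.462
Step 2: 260 μL + 650 μL = 910 μL total → factor 910/260 = 3.5
Step 3: 30 μL + 570 μL = 600 μL total → factor 600/30 = 20
Step 4: 140 μL + 14.4 mL = 14540 μL total → factor 14540/140 = 103.86
Overall dilution factor = 19.462 × 3.5 × 20 × 103.86 = 1.4149 × 10^5
Final = 25.0 μg/mL / 1.4149 × 10^5 = 0.0001767 μg/mL = 0.177 ng/mL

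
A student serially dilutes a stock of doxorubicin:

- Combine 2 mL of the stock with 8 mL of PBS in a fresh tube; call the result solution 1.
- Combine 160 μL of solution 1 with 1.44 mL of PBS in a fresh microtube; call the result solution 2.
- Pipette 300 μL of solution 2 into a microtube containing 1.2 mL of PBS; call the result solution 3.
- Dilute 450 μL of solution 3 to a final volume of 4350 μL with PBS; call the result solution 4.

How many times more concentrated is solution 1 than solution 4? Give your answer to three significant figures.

483

Step 1: 2 mL + 8 mL = 10 mL total → factor 10/2 = 5
Step 2: 160 μL + 1.44 mL = 1600 μL total → factor 1600/160 = 10
Step 3: 300 μL + 1.2 mL = 1500 μL total → factor 1500/300 = 5
Step 4: 450 μL brought to 4350 μL → factor 4350/450 = 9.6667
Dilution factor to solution 1 = 5; to solution 4 = 2416.7
[solution 1]/[solution 4] = (factor to solution 4)/(factor to solution 1) = 2416.7/5 = 483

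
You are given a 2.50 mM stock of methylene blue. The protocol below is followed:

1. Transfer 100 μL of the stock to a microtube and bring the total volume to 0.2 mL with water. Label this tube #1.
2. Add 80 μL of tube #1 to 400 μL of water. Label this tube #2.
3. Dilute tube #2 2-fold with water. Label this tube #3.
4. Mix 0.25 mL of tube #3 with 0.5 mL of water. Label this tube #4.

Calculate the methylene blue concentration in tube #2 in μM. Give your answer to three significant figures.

208 μM

Step 1: 100 μL brought to 0.2 mL → factor 200/100 = 2
Step 2: 80 μL + 400 μL = 480 μL total → factor 480/80 = 6
Dilution factor through tube #2 = 2 × 6 = 12
[tube #2] = 2.50 mM / 12 = 0.2083 mM = 208 μM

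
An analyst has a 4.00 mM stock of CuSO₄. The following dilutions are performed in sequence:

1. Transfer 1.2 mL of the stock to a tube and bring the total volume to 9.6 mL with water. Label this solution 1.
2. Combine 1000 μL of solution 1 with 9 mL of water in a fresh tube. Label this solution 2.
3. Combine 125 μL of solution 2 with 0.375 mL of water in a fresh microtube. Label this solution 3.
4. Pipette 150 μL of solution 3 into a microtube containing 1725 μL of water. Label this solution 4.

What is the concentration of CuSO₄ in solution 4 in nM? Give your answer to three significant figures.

1.00 × 10^3 nM

Step 1: 1.2 mL brought to 9.6 mL → factor 9.6/1.2 = 8
Step 2: 1000 μL + 9 mL = 10000 μL total → factor 10000/1000 = 10
Step 3: 125 μL + 0.375 mL = 500 μL total → factor 500/125 = 4
Step 4: 150 μL + 1725 μL = 1875 μL total → factor 1875/150 = 12.5
Overall dilution factor = 8 × 10 × 4 × 12.5 = 4000
Final = 4.00 mM / 4000 = 0.001000 mM = 1.00 × 10^3 nM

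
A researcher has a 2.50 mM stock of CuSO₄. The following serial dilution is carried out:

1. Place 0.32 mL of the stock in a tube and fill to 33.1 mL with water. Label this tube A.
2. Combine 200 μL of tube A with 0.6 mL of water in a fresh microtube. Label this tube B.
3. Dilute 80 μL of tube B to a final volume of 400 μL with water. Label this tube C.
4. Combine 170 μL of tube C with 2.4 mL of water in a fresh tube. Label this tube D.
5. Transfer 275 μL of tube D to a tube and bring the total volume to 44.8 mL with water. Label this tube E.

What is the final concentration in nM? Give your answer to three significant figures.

Step 1: 0.32 mL brought to 33.1 mL → factor 33.1/0.32 = 103.44
Step 2: 200 μL + 0.6 mL = 800 μL total → factor 800/200 = 4
Step 3: 80 μL brought to 400 μL → factor 400/80 = 5
Step 4: 170 μL + 2.4 mL = 2570 μL total → factor 2570/170 = 15.118
Step 5: 275 μL brought to 44.8 mL → factor 44800/275 = 162.91
Overall dilution factor = 103.44 × 4 × 5 × 15.118 × 162.91 = 5.0949 × 10^6
Final = 2.50 mM / 5.0949 × 10^6 = 4.907 × 10^-7 mM = 0.491 nM

0.491 nM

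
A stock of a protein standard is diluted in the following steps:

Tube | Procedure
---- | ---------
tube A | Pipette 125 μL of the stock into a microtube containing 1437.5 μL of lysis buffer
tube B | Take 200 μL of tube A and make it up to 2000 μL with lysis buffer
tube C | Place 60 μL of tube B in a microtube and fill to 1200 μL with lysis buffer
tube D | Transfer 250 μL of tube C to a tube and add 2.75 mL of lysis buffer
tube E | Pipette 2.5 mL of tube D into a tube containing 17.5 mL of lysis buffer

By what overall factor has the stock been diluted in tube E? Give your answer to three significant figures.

Step 1: 125 μL + 1437.5 μL = 1562.5 μL total → factor 1562.5/125 = 12.5
Step 2: 200 μL brought to 2000 μL → factor 2000/200 = 10
Step 3: 60 μL brought to 1200 μL → factor 1200/60 = 20
Step 4: 250 μL + 2.75 mL = 3000 μL total → factor 3000/250 = 12
Step 5: 2.5 mL + 17.5 mL = 20 mL total → factor 20/2.5 = 8
Overall dilution factor = 12.5 × 10 × 20 × 12 × 8 = 2.4 × 10^5

2.40 × 10^5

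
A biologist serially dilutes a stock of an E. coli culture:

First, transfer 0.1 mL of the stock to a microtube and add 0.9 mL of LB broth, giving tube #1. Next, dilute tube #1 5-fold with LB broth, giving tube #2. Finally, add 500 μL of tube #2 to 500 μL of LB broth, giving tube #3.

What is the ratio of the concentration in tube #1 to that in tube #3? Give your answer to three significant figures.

Step 1: 0.1 mL + 0.9 mL = 1 mL total → factor 1/0.1 = 10
Step 2: 5-fold → factor 5
Step 3: 500 μL + 500 μL = 1000 μL total → factor 1000/500 = 2
Dilution factor to tube #1 = 10; to tube #3 = 100
[tube #1]/[tube #3] = (factor to tube #3)/(factor to tube #1) = 100/10 = 10.0

10.0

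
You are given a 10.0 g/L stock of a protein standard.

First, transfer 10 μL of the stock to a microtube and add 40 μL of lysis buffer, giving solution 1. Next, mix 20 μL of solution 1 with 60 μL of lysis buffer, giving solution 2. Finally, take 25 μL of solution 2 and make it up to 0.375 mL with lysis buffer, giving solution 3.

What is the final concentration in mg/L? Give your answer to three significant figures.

33.3 mg/L

Step 1: 10 μL + 40 μL = 50 μL total → factor 50/10 = 5
Step 2: 20 μL + 60 μL = 80 μL total → factor 80/20 = 4
Step 3: 25 μL brought to 0.375 mL → factor 375/25 = 15
Overall dilution factor = 5 × 4 × 15 = 300
Final = 10.0 g/L / 300 = 0.03333 g/L = 33.3 mg/L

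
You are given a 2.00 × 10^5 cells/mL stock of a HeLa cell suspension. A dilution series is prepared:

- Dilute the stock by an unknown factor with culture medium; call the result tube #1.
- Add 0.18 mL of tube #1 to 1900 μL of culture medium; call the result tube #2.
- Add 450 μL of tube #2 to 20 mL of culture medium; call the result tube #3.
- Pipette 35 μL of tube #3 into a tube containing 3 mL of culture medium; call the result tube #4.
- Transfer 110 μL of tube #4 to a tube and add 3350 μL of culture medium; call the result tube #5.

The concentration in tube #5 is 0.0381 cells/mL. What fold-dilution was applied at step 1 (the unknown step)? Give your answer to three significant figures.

3.66-fold

Step 1: unknown factor x
Step 2: 0.18 mL + 1900 μL = 2.08 mL total → factor 2.08/0.18 = 11.556
Step 3: 450 μL + 20 mL = 20450 μL total → factor 20450/450 = 45.444
Step 4: 35 μL + 3 mL = 3035 μL total → factor 3035/35 = 86.714
Step 5: 110 μL + 3350 μL = 3460 μL total → factor 3460/110 = 31.455
Product of known-step factors = 1.4323 × 10^6
Overall factor = 2.00 × 10^5 cells/mL / (0.0381 cells/mL) = 5.2493 × 10^6
x = 5.2493 × 10^6 / 1.4323 × 10^6 = 3.66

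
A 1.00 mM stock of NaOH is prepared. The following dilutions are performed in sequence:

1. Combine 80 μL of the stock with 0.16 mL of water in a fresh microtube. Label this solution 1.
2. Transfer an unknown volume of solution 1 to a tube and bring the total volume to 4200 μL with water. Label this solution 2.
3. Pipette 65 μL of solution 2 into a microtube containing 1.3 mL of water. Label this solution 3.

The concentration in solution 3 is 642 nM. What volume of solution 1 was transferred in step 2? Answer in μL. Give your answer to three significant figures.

Step 1: 80 μL + 0.16 mL = 240 μL total → factor 240/80 = 3
Step 2: v brought to 4200 μL → factor = 4200 μL/v
Step 3: 65 μL + 1.3 mL = 1365 μL total → factor 1365/65 = 21
Product of known-step factors = 63
Overall factor = 1.00 mM / (642 nM) = 1557.6
Step-2 factor = 1557.6 / 63 = 24.724
v = 4200 μL / 24.724 = 170 μL

170 μL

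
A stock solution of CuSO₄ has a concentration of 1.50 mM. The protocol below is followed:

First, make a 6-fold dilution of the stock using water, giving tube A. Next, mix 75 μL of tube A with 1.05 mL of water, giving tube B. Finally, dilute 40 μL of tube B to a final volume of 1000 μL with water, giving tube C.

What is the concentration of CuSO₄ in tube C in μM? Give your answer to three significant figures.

Step 1: 6-fold → factor 6
Step 2: 75 μL + 1.05 mL = 1125 μL total → factor 1125/75 = 15
Step 3: 40 μL brought to 1000 μL → factor 1000/40 = 25
Overall dilution factor = 6 × 15 × 25 = 2250
Final = 1.50 mM / 2250 = 0.0006667 mM = 0.667 μM

0.667 μM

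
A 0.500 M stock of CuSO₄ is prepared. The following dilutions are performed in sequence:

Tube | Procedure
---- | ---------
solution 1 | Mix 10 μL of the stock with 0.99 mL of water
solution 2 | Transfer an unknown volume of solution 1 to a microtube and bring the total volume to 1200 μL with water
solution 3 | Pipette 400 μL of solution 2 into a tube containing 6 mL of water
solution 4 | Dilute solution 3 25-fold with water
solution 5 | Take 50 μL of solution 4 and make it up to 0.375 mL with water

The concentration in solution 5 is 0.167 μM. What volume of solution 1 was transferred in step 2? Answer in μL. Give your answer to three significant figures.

Step 1: 10 μL + 0.99 mL = 1000 μL total → factor 1000/10 = 100
Step 2: v brought to 1200 μL → factor = 1200 μL/v
Step 3: 400 μL + 6 mL = 6400 μL total → factor 6400/400 = 16
Step 4: 25-fold → factor 25
Step 5: 50 μL brought to 0.375 mL → factor 375/50 = 7.5
Product of known-step factors = 3 × 10^5
Overall factor = 0.500 M / (0.167 μM) = 2.994 × 10^6
Step-2 factor = 2.994 × 10^6 / 3 × 10^5 = 9.98
v = 1200 μL / 9.98 = 120 μL

120 μL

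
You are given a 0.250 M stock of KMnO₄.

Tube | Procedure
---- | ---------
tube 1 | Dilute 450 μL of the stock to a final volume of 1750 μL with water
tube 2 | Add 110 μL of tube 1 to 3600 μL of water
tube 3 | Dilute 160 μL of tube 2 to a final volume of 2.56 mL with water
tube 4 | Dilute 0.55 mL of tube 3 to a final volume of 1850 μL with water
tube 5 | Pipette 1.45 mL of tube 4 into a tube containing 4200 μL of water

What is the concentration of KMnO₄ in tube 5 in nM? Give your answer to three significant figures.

Step 1: 450 μL brought to 1750 μL → factor 1750/450 = 3.8889
Step 2: 110 μL + 3600 μL = 3710 μL total → factor 3710/110 = 33.727
Step 3: 160 μL brought to 2.56 mL → factor 2560/160 = 16
Step 4: 0.55 mL brought to 1850 μL → factor 1.85/0.55 = 3.3636
Step 5: 1.45 mL + 4200 μL = 5.65 mL total → factor 5.65/1.45 = 3.8966
Overall dilution factor = 3.8889 × 33.727 × 16 × 3.3636 × 3.8966 = 27505
Final = 0.250 M / 27505 = 9.089 × 10^-6 M = 9.09 × 10^3 nM

9.09 × 10^3 nM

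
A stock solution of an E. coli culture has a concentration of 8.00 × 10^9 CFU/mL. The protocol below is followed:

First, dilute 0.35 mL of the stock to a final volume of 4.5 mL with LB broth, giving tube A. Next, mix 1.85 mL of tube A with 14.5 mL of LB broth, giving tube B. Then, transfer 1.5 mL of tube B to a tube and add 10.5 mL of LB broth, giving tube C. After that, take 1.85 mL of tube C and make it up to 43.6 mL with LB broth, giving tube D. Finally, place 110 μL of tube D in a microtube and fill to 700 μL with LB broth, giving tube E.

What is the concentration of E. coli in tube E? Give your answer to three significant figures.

Step 1: 0.35 mL brought to 4.5 mL → factor 4.5/0.35 = 12.857
Step 2: 1.85 mL + 14.5 mL = 16.35 mL total → factor 16.35/1.85 = 8.8378
Step 3: 1.5 mL + 10.5 mL = 12 mL total → factor 12/1.5 = 8
Step 4: 1.85 mL brought to 43.6 mL → factor 43.6/1.85 = 23.568
Step 5: 110 μL brought to 700 μL → factor 700/110 = 6.3636
Overall dilution factor = 12.857 × 8.8378 × 8 × 23.568 × 6.3636 = 1.3633 × 10^5
Final = 8.00 × 10^9 CFU/mL / 1.3633 × 10^5 = 5.87 × 10^4 CFU/mL

5.87 × 10^4 CFU/mL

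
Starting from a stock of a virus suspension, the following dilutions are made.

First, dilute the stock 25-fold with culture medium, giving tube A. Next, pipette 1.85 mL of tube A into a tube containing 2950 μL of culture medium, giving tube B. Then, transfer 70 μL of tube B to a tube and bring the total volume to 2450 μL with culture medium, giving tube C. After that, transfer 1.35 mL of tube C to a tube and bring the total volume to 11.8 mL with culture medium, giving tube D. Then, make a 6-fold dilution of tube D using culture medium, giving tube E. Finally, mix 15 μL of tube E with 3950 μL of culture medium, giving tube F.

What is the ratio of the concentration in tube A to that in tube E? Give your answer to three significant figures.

Step 1: 25-fold → factor 25
Step 2: 1.85 mL + 2950 μL = 4.8 mL total → factor 4.8/1.85 = 2.5946
Step 3: 70 μL brought to 2450 μL → factor 2450/70 = 35
Step 4: 1.35 mL brought to 11.8 mL → factor 11.8/1.35 = 8.7407
Step 5: 6-fold → factor 6
Dilution factor to tube A = 25; to tube E = 1.1906 × 10^5
[tube A]/[tube E] = (factor to tube E)/(factor to tube A) = 1.1906 × 10^5/25 = 4.76 × 10^3

4.76 × 10^3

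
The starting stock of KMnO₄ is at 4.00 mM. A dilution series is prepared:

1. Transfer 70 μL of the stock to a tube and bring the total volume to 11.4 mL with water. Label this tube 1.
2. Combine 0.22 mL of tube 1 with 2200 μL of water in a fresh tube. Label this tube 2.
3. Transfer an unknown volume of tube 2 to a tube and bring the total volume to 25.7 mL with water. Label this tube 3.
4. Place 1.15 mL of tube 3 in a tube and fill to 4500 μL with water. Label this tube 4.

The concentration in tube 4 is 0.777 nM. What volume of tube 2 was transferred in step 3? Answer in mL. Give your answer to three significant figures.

Step 1: 70 μL brought to 11.4 mL → factor 11400/70 = 162.86
Step 2: 0.22 mL + 2200 μL = 2.42 mL total → factor 2.42/0.22 = 11
Step 3: v brought to 25.7 mL → factor = 25.7 mL/v
Step 4: 1.15 mL brought to 4500 μL → factor 4.5/1.15 = 3.913
Product of known-step factors = 7009.9
Overall factor = 4.00 mM / (0.777 nM) = 5.148 × 10^6
Step-3 factor = 5.148 × 10^6 / 7009.9 = 734.39
v = 25.7 mL / 734.39 = 0.0350 mL

0.0350 mL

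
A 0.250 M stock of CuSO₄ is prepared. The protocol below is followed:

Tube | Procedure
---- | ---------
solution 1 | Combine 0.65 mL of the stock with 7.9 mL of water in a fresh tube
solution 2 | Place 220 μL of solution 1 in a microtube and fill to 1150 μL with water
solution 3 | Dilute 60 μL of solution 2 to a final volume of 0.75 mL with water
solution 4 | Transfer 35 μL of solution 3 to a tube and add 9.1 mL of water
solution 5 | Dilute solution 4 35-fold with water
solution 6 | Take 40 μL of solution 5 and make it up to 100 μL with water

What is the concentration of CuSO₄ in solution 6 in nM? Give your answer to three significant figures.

12.7 nM

Step 1: 0.65 mL + 7.9 mL = 8.55 mL total → factor 8.55/0.65 = 13.154
Step 2: 220 μL brought to 1150 μL → factor 1150/220 = 5.2273
Step 3: 60 μL brought to 0.75 mL → factor 750/60 = 12.5
Step 4: 35 μL + 9.1 mL = 9135 μL total → factor 9135/35 = 261
Step 5: 35-fold → factor 35
Step 6: 40 μL brought to 100 μL → factor 100/40 = 2.5
Overall dilution factor = 13.154 × 5.2273 × 12.5 × 261 × 35 × 2.5 = 1.9628 × 10^7
Final = 0.250 M / 1.9628 × 10^7 = 1.274 × 10^-8 M = 12.7 nM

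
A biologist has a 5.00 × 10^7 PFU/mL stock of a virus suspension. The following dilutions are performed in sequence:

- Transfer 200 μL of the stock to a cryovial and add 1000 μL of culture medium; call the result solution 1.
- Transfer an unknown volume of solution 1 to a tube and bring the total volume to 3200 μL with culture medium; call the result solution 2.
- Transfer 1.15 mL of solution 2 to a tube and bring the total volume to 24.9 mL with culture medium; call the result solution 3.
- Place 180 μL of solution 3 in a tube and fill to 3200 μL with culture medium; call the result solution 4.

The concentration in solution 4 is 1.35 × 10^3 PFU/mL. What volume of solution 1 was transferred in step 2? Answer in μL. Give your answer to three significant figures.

Step 1: 200 μL + 1000 μL = 1200 μL total → factor 1200/200 = 6
Step 2: v brought to 3200 μL → factor = 3200 μL/v
Step 3: 1.15 mL brought to 24.9 mL → factor 24.9/1.15 = 21.652
Step 4: 180 μL brought to 3200 μL → factor 3200/180 = 17.778
Product of known-step factors = 2309.6
Overall factor = 5.00 × 10^7 PFU/mL / (1.35 × 10^3 PFU/mL) = 37037
Step-2 factor = 37037 / 2309.6 = 16.036
v = 3200 μL / 16.036 = 200 μL

200 μL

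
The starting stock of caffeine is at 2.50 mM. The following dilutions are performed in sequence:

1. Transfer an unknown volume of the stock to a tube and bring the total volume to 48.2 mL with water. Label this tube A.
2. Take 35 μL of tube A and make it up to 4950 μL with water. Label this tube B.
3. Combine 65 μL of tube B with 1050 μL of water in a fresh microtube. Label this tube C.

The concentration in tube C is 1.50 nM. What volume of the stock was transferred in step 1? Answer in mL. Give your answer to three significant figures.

Step 1: v brought to 48.2 mL → factor = 48.2 mL/v
Step 2: 35 μL brought to 4950 μL → factor 4950/35 = 141.43
Step 3: 65 μL + 1050 μL = 1115 μL total → factor 1115/65 = 17.154
Product of known-step factors = 2426
Overall factor = 2.50 mM / (1.50 nM) = 1.6667 × 10^6
Step-1 factor = 1.6667 × 10^6 / 2426 = 686.99
v = 48.2 mL / 686.99 = 0.0702 mL

0.0702 mL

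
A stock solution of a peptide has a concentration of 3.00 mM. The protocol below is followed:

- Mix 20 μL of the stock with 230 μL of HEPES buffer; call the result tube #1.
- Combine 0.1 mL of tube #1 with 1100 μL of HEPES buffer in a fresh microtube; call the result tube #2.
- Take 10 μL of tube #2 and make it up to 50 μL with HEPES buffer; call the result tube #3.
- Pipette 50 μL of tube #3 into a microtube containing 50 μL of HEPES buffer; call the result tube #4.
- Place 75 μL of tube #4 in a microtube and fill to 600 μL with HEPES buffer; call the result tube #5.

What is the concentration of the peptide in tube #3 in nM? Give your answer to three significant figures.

4.00 × 10^3 nM

Step 1: 20 μL + 230 μL = 250 μL total → factor 250/20 = 12.5
Step 2: 0.1 mL + 1100 μL = 1.2 mL total → factor 1.2/0.1 = 12
Step 3: 10 μL brought to 50 μL → factor 50/10 = 5
Dilution factor through tube #3 = 12.5 × 12 × 5 = 750
[tube #3] = 3.00 mM / 750 = 0.004000 mM = 4.00 × 10^3 nM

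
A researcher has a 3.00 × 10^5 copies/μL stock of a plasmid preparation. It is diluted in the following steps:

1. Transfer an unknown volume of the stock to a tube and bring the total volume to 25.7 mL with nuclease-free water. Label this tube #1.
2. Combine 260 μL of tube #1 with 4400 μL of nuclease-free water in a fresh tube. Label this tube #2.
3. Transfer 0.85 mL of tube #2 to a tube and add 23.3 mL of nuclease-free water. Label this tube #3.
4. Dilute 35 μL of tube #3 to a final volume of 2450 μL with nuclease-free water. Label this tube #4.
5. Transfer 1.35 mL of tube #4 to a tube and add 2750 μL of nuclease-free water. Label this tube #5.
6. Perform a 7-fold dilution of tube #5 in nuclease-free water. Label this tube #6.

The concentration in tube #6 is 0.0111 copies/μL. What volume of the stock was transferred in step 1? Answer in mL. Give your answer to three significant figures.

Step 1: v brought to 25.7 mL → factor = 25.7 mL/v
Step 2: 260 μL + 4400 μL = 4660 μL total → factor 4660/260 = 17.923
Step 3: 0.85 mL + 23.3 mL = 24.15 mL total → factor 24.15/0.85 = 28.412
Step 4: 35 μL brought to 2450 μL → factor 2450/35 = 70
Step 5: 1.35 mL + 2750 μL = 4.1 mL total → factor 4.1/1.35 = 3.037
Step 6: 7-fold → factor 7
Product of known-step factors = 7.578 × 10^5
Overall factor = 3.00 × 10^5 copies/μL / (0.0111 copies/μL) = 2.7027 × 10^7
Step-1 factor = 2.7027 × 10^7 / 7.578 × 10^5 = 35.665
v = 25.7 mL / 35.665 = 0.721 mL

0.721 mL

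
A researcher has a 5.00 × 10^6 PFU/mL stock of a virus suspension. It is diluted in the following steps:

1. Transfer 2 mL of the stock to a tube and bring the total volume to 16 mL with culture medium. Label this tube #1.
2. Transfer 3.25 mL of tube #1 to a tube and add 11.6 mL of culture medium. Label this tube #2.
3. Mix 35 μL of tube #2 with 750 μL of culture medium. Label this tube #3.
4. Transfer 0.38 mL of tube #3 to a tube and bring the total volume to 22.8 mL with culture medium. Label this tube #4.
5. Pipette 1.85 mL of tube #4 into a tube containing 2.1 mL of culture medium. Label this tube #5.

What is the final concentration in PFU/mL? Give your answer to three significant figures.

47.6 PFU/mL

Step 1: 2 mL brought to 16 mL → factor 16/2 = 8
Step 2: 3.25 mL + 11.6 mL = 14.85 mL total → factor 14.85/3.25 = 4.5692
Step 3: 35 μL + 750 μL = 785 μL total → factor 785/35 = 22.429
Step 4: 0.38 mL brought to 22.8 mL → factor 22.8/0.38 = 60
Step 5: 1.85 mL + 2.1 mL = 3.95 mL total → factor 3.95/1.85 = 2.1351
Overall dilution factor = 8 × 4.5692 × 22.429 × 60 × 2.1351 = 1.0503 × 10^5
Final = 5.00 × 10^6 PFU/mL / 1.0503 × 10^5 = 47.6 PFU/mL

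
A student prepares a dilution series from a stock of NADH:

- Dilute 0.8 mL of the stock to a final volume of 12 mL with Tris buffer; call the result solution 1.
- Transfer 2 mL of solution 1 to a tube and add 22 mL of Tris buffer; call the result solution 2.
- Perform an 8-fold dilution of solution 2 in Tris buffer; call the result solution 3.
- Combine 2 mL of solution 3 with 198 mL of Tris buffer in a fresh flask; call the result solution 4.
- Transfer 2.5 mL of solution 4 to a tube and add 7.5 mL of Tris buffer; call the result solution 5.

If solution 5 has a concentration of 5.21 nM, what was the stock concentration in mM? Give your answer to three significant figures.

Step 1: 0.8 mL brought to 12 mL → factor 12/0.8 = 15
Step 2: 2 mL + 22 mL = 24 mL total → factor 24/2 = 12
Step 3: 8-fold → factor 8
Step 4: 2 mL + 198 mL = 200 mL total → factor 200/2 = 100
Step 5: 2.5 mL + 7.5 mL = 10 mL total → factor 10/2.5 = 4
Overall dilution factor = 15 × 12 × 8 × 100 × 4 = 5.76 × 10^5
Stock = 5.21 nM × 5.76 × 10^5 = 3.001 × 10^6 nM = 3.00 mM

3.00 mM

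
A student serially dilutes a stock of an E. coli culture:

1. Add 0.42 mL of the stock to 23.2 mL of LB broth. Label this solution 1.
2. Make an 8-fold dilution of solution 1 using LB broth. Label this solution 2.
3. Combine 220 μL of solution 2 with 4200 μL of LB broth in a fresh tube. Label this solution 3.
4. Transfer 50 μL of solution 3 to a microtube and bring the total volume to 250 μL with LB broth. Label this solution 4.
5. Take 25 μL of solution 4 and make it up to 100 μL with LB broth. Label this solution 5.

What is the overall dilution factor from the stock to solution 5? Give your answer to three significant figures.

1.81 × 10^5

Step 1: 0.42 mL + 23.2 mL = 23.62 mL total → factor 23.62/0.42 = 56.238
Step 2: 8-fold → factor 8
Step 3: 220 μL + 4200 μL = 4420 μL total → factor 4420/220 = 20.091
Step 4: 50 μL brought to 250 μL → factor 250/50 = 5
Step 5: 25 μL brought to 100 μL → factor 100/25 = 4
Overall dilution factor = 56.238 × 8 × 20.091 × 5 × 4 = 1.8078 × 10^5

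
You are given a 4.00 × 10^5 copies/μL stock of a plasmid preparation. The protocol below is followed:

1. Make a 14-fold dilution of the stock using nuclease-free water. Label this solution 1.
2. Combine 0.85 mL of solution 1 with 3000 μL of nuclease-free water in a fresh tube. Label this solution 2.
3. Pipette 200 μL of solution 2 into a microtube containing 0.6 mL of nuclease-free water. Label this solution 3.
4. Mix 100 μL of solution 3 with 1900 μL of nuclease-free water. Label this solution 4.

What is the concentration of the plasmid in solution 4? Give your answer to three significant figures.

Step 1: 14-fold → factor 14
Step 2: 0.85 mL + 3000 μL = 3.85 mL total → factor 3.85/0.85 = 4.5294
Step 3: 200 μL + 0.6 mL = 800 μL total → factor 800/200 = 4
Step 4: 100 μL + 1900 μL = 2000 μL total → factor 2000/100 = 20
Overall dilution factor = 14 × 4.5294 × 4 × 20 = 5072.9
Final = 4.00 × 10^5 copies/μL / 5072.9 = 78.8 copies/μL

78.8 copies/μL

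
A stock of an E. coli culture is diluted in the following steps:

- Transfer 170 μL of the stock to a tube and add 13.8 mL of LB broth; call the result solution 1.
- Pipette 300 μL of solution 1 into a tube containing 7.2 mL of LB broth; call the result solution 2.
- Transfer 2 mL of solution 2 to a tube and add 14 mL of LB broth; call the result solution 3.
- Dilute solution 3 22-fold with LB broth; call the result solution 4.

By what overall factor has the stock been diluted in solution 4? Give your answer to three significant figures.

Step 1: 170 μL + 13.8 mL = 13970 μL total → factor 13970/170 = 82.176
Step 2: 300 μL + 7.2 mL = 7500 μL total → factor 7500/300 = 25
Step 3: 2 mL + 14 mL = 16 mL total → factor 16/2 = 8
Step 4: 22-fold → factor 22
Overall dilution factor = 82.176 × 25 × 8 × 22 = 3.6158 × 10^5

3.62 × 10^5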